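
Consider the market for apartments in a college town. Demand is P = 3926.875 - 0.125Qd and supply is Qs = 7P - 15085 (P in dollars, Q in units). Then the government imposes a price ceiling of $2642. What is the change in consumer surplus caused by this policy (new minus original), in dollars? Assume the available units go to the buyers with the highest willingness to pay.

Rearranging demand gives Qd = 31415 - 8P. In a free market, 31415 - 8P = 7P - 15085 gives the equilibrium P* = 3100, Q* = 6615.
Because the ceiling (2642) lies below the market-clearing price, it is binding.
At P = 2642: Qd = 31415 - 8·2642 = 10279 and Qs = 7·2642 - 15085 = 3409.
Consumer surplus without the control is ½ · (3926.875 - 3100) · 6615 = 2734889.0625.
With the ceiling, 3409 units are sold at 2642 (assume they go to the highest-value buyers). The demand price at Q = 3409 is 3500.75, so CS = ½ · [(3926.875 - 2642) + (3500.75 - 2642)] · 3409 = 3653808.8125.
Change in consumer surplus = 3653808.8125 - 2734889.0625 = 918919.75.

918919.75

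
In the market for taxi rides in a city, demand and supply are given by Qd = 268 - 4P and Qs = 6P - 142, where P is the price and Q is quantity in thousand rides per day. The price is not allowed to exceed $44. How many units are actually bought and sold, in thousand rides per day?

104

Without the control the market clears where 268 - 4P = 6P - 142, i.e. P* = 41 and Q* = 104.
The ceiling of 44 is above the equilibrium price 41, so it is not binding; the market clears at P* = 41, Q* = 104.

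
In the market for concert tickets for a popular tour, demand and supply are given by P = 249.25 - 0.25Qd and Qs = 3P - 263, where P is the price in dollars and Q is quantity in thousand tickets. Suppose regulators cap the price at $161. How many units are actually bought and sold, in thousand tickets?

220

Rearranging demand gives Qd = 997 - 4P. Setting quantity demanded equal to quantity supplied, 997 - 4P = 3P - 263, gives P* = 180 and Q* = 277.
Because the ceiling (161) lies below the market-clearing price, it is binding.
At P = 161: Qd = 997 - 4·161 = 353 and Qs = 3·161 - 263 = 220.
The quantity actually transacted is the short side, supply: 220.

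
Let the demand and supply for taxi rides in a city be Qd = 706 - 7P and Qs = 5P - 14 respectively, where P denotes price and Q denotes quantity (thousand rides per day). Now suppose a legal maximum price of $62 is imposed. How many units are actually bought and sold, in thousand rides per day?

286

Setting quantity demanded equal to quantity supplied, 706 - 7P = 5P - 14, gives P* = 60 and Q* = 286.
Since 62 is above P* = 60, the ceiling does not bind and the free-market outcome prevails.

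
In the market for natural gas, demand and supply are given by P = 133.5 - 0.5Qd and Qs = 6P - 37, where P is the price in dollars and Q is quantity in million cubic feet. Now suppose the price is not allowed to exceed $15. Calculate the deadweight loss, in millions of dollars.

6348

Rearranging demand gives Qd = 267 - 2P. Equilibrium: 267 - 2P = 6P - 37, so 304 = 8P and P* = 38, Q* = 191.
Since 15 < 38, the ceiling is binding.
At P = 15: Qd = 267 - 2·15 = 237 and Qs = 6·15 - 37 = 53.
Quantity traded falls to 53. At Q = 53 the demand price is (267 - 53)/2 = 107 and the supply price is (37 + 53)/6 = 15.
Deadweight loss = ½ · (107 - 15) · (191 - 53) = ½ · 92 · 138 = 6348.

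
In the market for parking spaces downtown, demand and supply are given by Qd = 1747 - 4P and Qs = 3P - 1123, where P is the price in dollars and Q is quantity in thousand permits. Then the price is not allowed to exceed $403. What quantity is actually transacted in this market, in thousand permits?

Equilibrium: 1747 - 4P = 3P - 1123, so 2870 = 7P and P* = 410, Q* = 107.
Since 403 < 410, the ceiling is binding.
At P = 403: Qd = 1747 - 4·403 = 135 and Qs = 3·403 - 1123 = 86.
The quantity actually transacted is the short side, supply: 86.

86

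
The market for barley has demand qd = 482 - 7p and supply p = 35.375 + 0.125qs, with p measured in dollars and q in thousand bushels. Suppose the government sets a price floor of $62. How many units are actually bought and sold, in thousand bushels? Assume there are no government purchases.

Rearranging supply gives qs = 8p - 283. Without the control the market clears where 482 - 7p = 8p - 283, i.e. p* = 51 and q* = 125.
The floor of 62 is above the equilibrium price 51, so it binds.
At p = 62: qd = 482 - 7·62 = 48 and qs = 8·62 - 283 = 213.
The quantity actually transacted is the short side, demand: 48.

48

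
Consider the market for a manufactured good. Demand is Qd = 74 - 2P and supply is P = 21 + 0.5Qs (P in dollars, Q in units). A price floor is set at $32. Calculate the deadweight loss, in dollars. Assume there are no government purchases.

Rearranging supply gives Qs = 2P - 42. In a free market, 74 - 2P = 2P - 42 gives the equilibrium P* = 29, Q* = 16.
The floor of 32 is above the equilibrium price 29, so it binds.
At P = 32: Qd = 74 - 2·32 = 10 and Qs = 2·32 - 42 = 22.
Quantity traded falls to 10. At Q = 10 the demand price is (74 - 10)/2 = 32 and the supply price is (42 + 10)/2 = 26.
Deadweight loss = ½ · (32 - 26) · (16 - 10) = ½ · 6 · 6 = 18.

18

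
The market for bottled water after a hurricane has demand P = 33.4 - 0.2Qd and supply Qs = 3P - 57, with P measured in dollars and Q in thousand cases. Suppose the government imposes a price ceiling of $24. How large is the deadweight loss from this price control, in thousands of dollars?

Rearranging demand gives Qd = 167 - 5P. Equilibrium: 167 - 5P = 3P - 57, so 224 = 8P and P* = 28, Q* = 27.
The ceiling of 24 is below the equilibrium price 28, so it binds.
At P = 24: Qd = 167 - 5·24 = 47 and Qs = 3·24 - 57 = 15.
Quantity traded falls to 15. At Q = 15 the demand price is (167 - 15)/5 = 30.4 and the supply price is (57 + 15)/3 = 24.
Deadweight loss = ½ · (30.4 - 24) · (27 - 15) = ½ · 6.4 · 12 = 38.4.

38.4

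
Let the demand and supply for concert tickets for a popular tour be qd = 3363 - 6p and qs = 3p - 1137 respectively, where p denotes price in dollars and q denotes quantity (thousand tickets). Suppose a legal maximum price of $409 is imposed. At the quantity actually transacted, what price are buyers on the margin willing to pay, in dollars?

545.5

Setting quantity demanded equal to quantity supplied, 3363 - 6p = 3p - 1137, gives p* = 500 and q* = 363.
The ceiling of 409 is below the equilibrium price 500, so it binds.
At p = 409: qd = 3363 - 6·409 = 909 and qs = 3·409 - 1137 = 90.
Only 90 units reach the market. On the demand curve, the marginal buyer's willingness to pay at q = 90 is (3363 - 90)/6 = 545.5.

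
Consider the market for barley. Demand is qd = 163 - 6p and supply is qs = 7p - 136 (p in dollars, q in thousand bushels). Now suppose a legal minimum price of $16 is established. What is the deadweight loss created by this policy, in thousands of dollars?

0

Equilibrium: 163 - 6p = 7p - 136, so 299 = 13p and p* = 23, q* = 25.
The floor of 16 is below the equilibrium price 23, so it is not binding; the market clears at p* = 23, q* = 25.
Since the control does not bind, no trades are prevented and deadweight loss is zero.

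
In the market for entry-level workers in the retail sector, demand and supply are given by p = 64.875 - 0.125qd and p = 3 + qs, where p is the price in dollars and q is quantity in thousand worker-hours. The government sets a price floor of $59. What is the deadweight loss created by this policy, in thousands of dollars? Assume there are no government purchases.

36

Rearranging demand gives qd = 519 - 8p; rearranging supply gives qs = p - 3. Setting quantity demanded equal to quantity supplied, 519 - 8p = p - 3, gives p* = 58 and q* = 55.
Since 59 > 58, the floor is binding.
At p = 59: qd = 519 - 8·59 = 47 and qs = 59 - 3 = 56.
Quantity traded falls to 47. At q = 47 the demand price is (519 - 47)/8 = 59 and the supply price is 3 + 47 = 50.
Deadweight loss = ½ · (59 - 50) · (55 - 47) = ½ · 9 · 8 = 36.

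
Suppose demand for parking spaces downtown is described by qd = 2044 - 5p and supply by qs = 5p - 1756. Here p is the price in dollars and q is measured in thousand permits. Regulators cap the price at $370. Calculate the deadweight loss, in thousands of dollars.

Equilibrium: 2044 - 5p = 5p - 1756, so 3800 = 10p and p* = 380, q* = 144.
Since 370 < 380, the ceiling is binding.
At p = 370: qd = 2044 - 5·370 = 194 and qs = 5·370 - 1756 = 94.
Quantity traded falls to 94. At q = 94 the demand price is (2044 - 94)/5 = 390 and the supply price is (1756 + 94)/5 = 370.
Deadweight loss = ½ · (390 - 370) · (144 - 94) = ½ · 20 · 50 = 500.

500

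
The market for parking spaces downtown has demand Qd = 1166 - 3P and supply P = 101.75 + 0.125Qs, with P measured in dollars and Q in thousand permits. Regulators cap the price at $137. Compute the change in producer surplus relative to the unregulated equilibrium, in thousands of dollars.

Rearranging supply gives Qs = 8P - 814. Without the control the market clears where 1166 - 3P = 8P - 814, i.e. P* = 180 and Q* = 626.
The ceiling of 137 is below the equilibrium price 180, so it binds.
At P = 137: Qd = 1166 - 3·137 = 755 and Qs = 8·137 - 814 = 282.
Producer surplus without the control is ½ · (180 - 101.75) · 626 = 24492.25.
With the ceiling, producers sell 282 units at 137, so PS = ½ · (137 - 101.75) · 282 = 4970.25.
Change in producer surplus = 4970.25 - 24492.25 = -19522.

-19522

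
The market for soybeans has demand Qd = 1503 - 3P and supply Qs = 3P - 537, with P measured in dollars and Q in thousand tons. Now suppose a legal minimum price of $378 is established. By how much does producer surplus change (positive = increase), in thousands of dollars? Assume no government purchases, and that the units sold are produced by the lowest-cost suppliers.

Without the control the market clears where 1503 - 3P = 3P - 537, i.e. P* = 340 and Q* = 483.
The floor of 378 is above the equilibrium price 340, so it binds.
At P = 378: Qd = 1503 - 3·378 = 369 and Qs = 3·378 - 537 = 597.
Producer surplus without the control is ½ · (340 - 179) · 483 = 38881.5.
With the floor, 369 units are sold at 378. The supply price at Q = 369 is 302, so PS = ½ · [(378 - 179) + (378 - 302)] · 369 = 50737.5.
Change in producer surplus = 50737.5 - 38881.5 = 11856.

11856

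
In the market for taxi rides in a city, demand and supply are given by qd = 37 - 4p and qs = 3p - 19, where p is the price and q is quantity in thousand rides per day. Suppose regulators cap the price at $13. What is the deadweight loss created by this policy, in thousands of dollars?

0

Setting quantity demanded equal to quantity supplied, 37 - 4p = 3p - 19, gives p* = 8 and q* = 5.
Since 13 is above p* = 8, the ceiling does not bind and the free-market outcome prevails.
Since the control does not bind, no trades are prevented and deadweight loss is zero.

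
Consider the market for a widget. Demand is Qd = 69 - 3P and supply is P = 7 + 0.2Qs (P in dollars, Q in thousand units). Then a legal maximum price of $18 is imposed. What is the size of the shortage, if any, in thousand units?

0

Rearranging supply gives Qs = 5P - 35. In a free market, 69 - 3P = 5P - 35 gives the equilibrium P* = 13, Q* = 30.
Since 18 is above P* = 13, the ceiling does not bind and the free-market outcome prevails.
Since the control does not bind, there is no shortage.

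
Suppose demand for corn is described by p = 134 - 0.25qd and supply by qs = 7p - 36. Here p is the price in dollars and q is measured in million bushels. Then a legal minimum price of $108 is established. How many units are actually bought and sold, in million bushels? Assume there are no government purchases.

Rearranging demand gives qd = 536 - 4p. In a free market, 536 - 4p = 7p - 36 gives the equilibrium p* = 52, q* = 328.
The floor of 108 is above the equilibrium price 52, so it binds.
At p = 108: qd = 536 - 4·108 = 104 and qs = 7·108 - 36 = 720.
The quantity actually transacted is the short side, demand: 104.

104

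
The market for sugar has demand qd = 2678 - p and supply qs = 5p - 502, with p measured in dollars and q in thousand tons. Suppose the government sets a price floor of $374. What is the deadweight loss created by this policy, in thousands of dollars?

0

Equilibrium: 2678 - p = 5p - 502, so 3180 = 6p and p* = 530, q* = 2148.
The floor of 374 is below the equilibrium price 530, so it is not binding; the market clears at p* = 530, q* = 2148.
Since the control does not bind, no trades are prevented and deadweight loss is zero.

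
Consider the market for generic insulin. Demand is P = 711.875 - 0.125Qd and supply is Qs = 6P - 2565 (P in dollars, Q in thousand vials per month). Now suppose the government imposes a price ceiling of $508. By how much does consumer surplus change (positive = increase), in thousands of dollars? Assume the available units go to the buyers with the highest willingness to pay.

Rearranging demand gives Qd = 5695 - 8P. In a free market, 5695 - 8P = 6P - 2565 gives the equilibrium P* = 590, Q* = 975.
The ceiling of 508 is below the equilibrium price 590, so it binds.
At P = 508: Qd = 5695 - 8·508 = 1631 and Qs = 6·508 - 2565 = 483.
Consumer surplus without the control is ½ · (711.875 - 590) · 975 = 59414.0625.
With the ceiling, 483 units are sold at 508 (assume they go to the highest-value buyers). The demand price at Q = 483 is 651.5, so CS = ½ · [(711.875 - 508) + (651.5 - 508)] · 483 = 83891.0625.
Change in consumer surplus = 83891.0625 - 59414.0625 = 24477.

24477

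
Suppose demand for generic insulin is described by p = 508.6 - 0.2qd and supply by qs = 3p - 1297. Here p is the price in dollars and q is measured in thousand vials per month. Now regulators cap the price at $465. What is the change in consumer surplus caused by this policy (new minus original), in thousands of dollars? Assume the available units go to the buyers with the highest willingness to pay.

Rearranging demand gives qd = 2543 - 5p. Setting quantity demanded equal to quantity supplied, 2543 - 5p = 3p - 1297, gives p* = 480 and q* = 143.
Because the ceiling (465) lies below the market-clearing price, it is binding.
At p = 465: qd = 2543 - 5·465 = 218 and qs = 3·465 - 1297 = 98.
Consumer surplus without the control is ½ · (508.6 - 480) · 143 = 2044.9.
With the ceiling, 98 units are sold at 465 (assume they go to the highest-value buyers). The demand price at q = 98 is 489, so CS = ½ · [(508.6 - 465) + (489 - 465)] · 98 = 3312.4.
Change in consumer surplus = 3312.4 - 2044.9 = 1267.5.

1267.5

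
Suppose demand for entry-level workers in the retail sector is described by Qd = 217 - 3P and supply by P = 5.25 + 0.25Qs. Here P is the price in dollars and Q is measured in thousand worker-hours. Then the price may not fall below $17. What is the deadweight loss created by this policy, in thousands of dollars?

Rearranging supply gives Qs = 4P - 21. Equilibrium: 217 - 3P = 4P - 21, so 238 = 7P and P* = 34, Q* = 115.
Since 17 is below P* = 34, the floor does not bind and the free-market outcome prevails.
Since the control does not bind, no trades are prevented and deadweight loss is zero.

0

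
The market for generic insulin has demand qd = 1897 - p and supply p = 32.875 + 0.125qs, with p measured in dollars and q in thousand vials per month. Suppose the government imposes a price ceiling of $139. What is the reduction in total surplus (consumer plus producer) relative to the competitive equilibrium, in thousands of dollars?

Rearranging supply gives qs = 8p - 263. Without the control the market clears where 1897 - p = 8p - 263, i.e. p* = 240 and q* = 1657.
Because the ceiling (139) lies below the market-clearing price, it is binding.
At p = 139: qd = 1897 - 139 = 1758 and qs = 8·139 - 263 = 849.
Quantity traded falls to 849. At q = 849 the demand price is 1897 - 849 = 1048 and the supply price is (263 + 849)/8 = 139.
Deadweight loss = ½ · (1048 - 139) · (1657 - 849) = ½ · 909 · 808 = 367236.

367236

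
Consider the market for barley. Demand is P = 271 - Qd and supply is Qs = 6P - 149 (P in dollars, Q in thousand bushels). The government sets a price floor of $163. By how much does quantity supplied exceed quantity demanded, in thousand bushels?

Rearranging demand gives Qd = 271 - P. Equilibrium: 271 - P = 6P - 149, so 420 = 7P and P* = 60, Q* = 211.
Because the floor (163) lies above the market-clearing price, it is binding.
At P = 163: Qd = 271 - 163 = 108 and Qs = 6·163 - 149 = 829.
Surplus = Qs - Qd = 829 - 108 = 721.

721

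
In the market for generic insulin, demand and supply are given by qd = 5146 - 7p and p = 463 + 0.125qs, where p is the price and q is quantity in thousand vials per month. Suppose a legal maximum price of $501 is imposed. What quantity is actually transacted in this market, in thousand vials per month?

Rearranging supply gives qs = 8p - 3704. Setting quantity demanded equal to quantity supplied, 5146 - 7p = 8p - 3704, gives p* = 590 and q* = 1016.
The ceiling of 501 is below the equilibrium price 590, so it binds.
At p = 501: qd = 5146 - 7·501 = 1639 and qs = 8·501 - 3704 = 304.
The quantity actually transacted is the short side, supply: 304.

304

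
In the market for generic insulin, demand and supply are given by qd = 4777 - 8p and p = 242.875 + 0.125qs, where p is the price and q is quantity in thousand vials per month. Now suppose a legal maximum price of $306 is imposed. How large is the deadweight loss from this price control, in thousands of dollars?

Rearranging supply gives qs = 8p - 1943. Setting quantity demanded equal to quantity supplied, 4777 - 8p = 8p - 1943, gives p* = 420 and q* = 1417.
Because the ceiling (306) lies below the market-clearing price, it is binding.
At p = 306: qd = 4777 - 8·306 = 2329 and qs = 8·306 - 1943 = 505.
Quantity traded falls to 505. At q = 505 the demand price is (4777 - 505)/8 = 534 and the supply price is (1943 + 505)/8 = 306.
Deadweight loss = ½ · (534 - 306) · (1417 - 505) = ½ · 228 · 912 = 103968.

103968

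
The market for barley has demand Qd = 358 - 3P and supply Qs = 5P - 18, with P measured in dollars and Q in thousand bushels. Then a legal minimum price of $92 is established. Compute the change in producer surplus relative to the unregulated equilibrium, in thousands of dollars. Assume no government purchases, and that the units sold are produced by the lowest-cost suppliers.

1867.5

Setting quantity demanded equal to quantity supplied, 358 - 3P = 5P - 18, gives P* = 47 and Q* = 217.
The floor of 92 is above the equilibrium price 47, so it binds.
At P = 92: Qd = 358 - 3·92 = 82 and Qs = 5·92 - 18 = 442.
Producer surplus without the control is ½ · (47 - 3.6) · 217 = 4708.9.
With the floor, 82 units are sold at 92. The supply price at Q = 82 is 20, so PS = ½ · [(92 - 3.6) + (92 - 20)] · 82 = 6576.4.
Change in producer surplus = 6576.4 - 4708.9 = 1867.5.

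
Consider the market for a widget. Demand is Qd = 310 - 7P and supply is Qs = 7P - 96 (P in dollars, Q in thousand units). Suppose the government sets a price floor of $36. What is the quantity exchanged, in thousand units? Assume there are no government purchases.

58

Equilibrium: 310 - 7P = 7P - 96, so 406 = 14P and P* = 29, Q* = 107.
The floor of 36 is above the equilibrium price 29, so it binds.
At P = 36: Qd = 310 - 7·36 = 58 and Qs = 7·36 - 96 = 156.
The quantity actually transacted is the short side, demand: 58.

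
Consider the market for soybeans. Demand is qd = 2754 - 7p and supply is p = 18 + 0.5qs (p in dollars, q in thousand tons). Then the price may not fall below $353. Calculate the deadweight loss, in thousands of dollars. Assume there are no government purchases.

Rearranging supply gives qs = 2p - 36. Setting quantity demanded equal to quantity supplied, 2754 - 7p = 2p - 36, gives p* = 310 and q* = 584.
Since 353 > 310, the floor is binding.
At p = 353: qd = 2754 - 7·353 = 283 and qs = 2·353 - 36 = 670.
Quantity traded falls to 283. At q = 283 the demand price is (2754 - 283)/7 = 353 and the supply price is (36 + 283)/2 = 159.5.
Deadweight loss = ½ · (353 - 159.5) · (584 - 283) = ½ · 193.5 · 301 = 29121.75.

29121.75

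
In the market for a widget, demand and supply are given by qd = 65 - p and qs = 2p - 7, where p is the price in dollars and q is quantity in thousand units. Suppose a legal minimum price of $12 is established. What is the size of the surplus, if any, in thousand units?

0

Equilibrium: 65 - p = 2p - 7, so 72 = 3p and p* = 24, q* = 41.
The floor of 12 is below the equilibrium price 24, so it is not binding; the market clears at p* = 24, q* = 41.
Since the control does not bind, there is no surplus.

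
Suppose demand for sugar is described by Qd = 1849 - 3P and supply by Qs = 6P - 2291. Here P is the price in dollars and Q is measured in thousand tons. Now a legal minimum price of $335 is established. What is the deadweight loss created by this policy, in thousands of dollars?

Setting quantity demanded equal to quantity supplied, 1849 - 3P = 6P - 2291, gives P* = 460 and Q* = 469.
The floor of 335 is below the equilibrium price 460, so it is not binding; the market clears at P* = 460, Q* = 469.
Since the control does not bind, no trades are prevented and deadweight loss is zero.

0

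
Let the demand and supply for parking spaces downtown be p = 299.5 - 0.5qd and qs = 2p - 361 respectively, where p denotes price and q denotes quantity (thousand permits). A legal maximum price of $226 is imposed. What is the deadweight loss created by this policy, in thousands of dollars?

Rearranging demand gives qd = 599 - 2p. Without the control the market clears where 599 - 2p = 2p - 361, i.e. p* = 240 and q* = 119.
Because the ceiling (226) lies below the market-clearing price, it is binding.
At p = 226: qd = 599 - 2·226 = 147 and qs = 2·226 - 361 = 91.
Quantity traded falls to 91. At q = 91 the demand price is (599 - 91)/2 = 254 and the supply price is (361 + 91)/2 = 226.
Deadweight loss = ½ · (254 - 226) · (119 - 91) = ½ · 28 · 28 = 392.

392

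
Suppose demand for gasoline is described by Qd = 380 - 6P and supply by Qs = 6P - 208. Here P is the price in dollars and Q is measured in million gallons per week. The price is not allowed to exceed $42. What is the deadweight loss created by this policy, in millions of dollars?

In a free market, 380 - 6P = 6P - 208 gives the equilibrium P* = 49, Q* = 86.
The ceiling of 42 is below the equilibrium price 49, so it binds.
At P = 42: Qd = 380 - 6·42 = 128 and Qs = 6·42 - 208 = 44.
Quantity traded falls to 44. At Q = 44 the demand price is (380 - 44)/6 = 56 and the supply price is (208 + 44)/6 = 42.
Deadweight loss = ½ · (56 - 42) · (86 - 44) = ½ · 14 · 42 = 294.

294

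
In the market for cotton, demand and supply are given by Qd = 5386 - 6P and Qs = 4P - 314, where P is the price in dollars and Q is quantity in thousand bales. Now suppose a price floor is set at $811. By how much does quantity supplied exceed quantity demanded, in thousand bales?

2410

In a free market, 5386 - 6P = 4P - 314 gives the equilibrium P* = 570, Q* = 1966.
The floor of 811 is above the equilibrium price 570, so it binds.
At P = 811: Qd = 5386 - 6·811 = 520 and Qs = 4·811 - 314 = 2930.
Surplus = Qs - Qd = 2930 - 520 = 2410.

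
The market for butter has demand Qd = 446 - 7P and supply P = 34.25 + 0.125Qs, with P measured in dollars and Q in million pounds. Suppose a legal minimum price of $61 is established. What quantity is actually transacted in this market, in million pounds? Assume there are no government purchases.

Rearranging supply gives Qs = 8P - 274. Without the control the market clears where 446 - 7P = 8P - 274, i.e. P* = 48 and Q* = 110.
Because the floor (61) lies above the market-clearing price, it is binding.
At P = 61: Qd = 446 - 7·61 = 19 and Qs = 8·61 - 274 = 214.
The quantity actually transacted is the short side, demand: 19.

19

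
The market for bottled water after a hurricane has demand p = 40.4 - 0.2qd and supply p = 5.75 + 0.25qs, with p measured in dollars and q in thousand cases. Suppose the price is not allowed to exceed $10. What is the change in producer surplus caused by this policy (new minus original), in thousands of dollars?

-705

Rearranging demand gives qd = 202 - 5p; rearranging supply gives qs = 4p - 23. Setting quantity demanded equal to quantity supplied, 202 - 5p = 4p - 23, gives p* = 25 and q* = 77.
Because the ceiling (10) lies below the market-clearing price, it is binding.
At p = 10: qd = 202 - 5·10 = 152 and qs = 4·10 - 23 = 17.
Producer surplus without the control is ½ · (25 - 5.75) · 77 = 741.125.
With the ceiling, producers sell 17 units at 10, so PS = ½ · (10 - 5.75) · 17 = 36.125.
Change in producer surplus = 36.125 - 741.125 = -705.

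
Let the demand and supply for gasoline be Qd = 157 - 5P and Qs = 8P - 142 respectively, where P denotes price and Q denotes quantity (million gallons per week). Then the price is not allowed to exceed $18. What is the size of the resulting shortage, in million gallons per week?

65

Without the control the market clears where 157 - 5P = 8P - 142, i.e. P* = 23 and Q* = 42.
Since 18 < 23, the ceiling is binding.
At P = 18: Qd = 157 - 5·18 = 67 and Qs = 8·18 - 142 = 2.
Shortage = Qd - Qs = 67 - 2 = 65.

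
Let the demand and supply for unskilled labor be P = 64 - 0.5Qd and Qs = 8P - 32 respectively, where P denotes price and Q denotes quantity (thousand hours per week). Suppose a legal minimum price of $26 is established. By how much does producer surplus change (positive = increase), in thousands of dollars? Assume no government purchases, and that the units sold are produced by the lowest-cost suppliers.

735

Rearranging demand gives Qd = 128 - 2P. Without the control the market clears where 128 - 2P = 8P - 32, i.e. P* = 16 and Q* = 96.
Because the floor (26) lies above the market-clearing price, it is binding.
At P = 26: Qd = 128 - 2·26 = 76 and Qs = 8·26 - 32 = 176.
Producer surplus without the control is ½ · (16 - 4) · 96 = 576.
With the floor, 76 units are sold at 26. The supply price at Q = 76 is 13.5, so PS = ½ · [(26 - 4) + (26 - 13.5)] · 76 = 1311.
Change in producer surplus = 1311 - 576 = 735.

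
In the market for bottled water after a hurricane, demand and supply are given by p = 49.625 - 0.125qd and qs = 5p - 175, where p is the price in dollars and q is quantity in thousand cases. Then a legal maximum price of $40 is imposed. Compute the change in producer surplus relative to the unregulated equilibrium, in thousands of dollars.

Rearranging demand gives qd = 397 - 8p. Equilibrium: 397 - 8p = 5p - 175, so 572 = 13p and p* = 44, q* = 45.
Since 40 < 44, the ceiling is binding.
At p = 40: qd = 397 - 8·40 = 77 and qs = 5·40 - 175 = 25.
Producer surplus without the control is ½ · (44 - 35) · 45 = 202.5.
With the ceiling, producers sell 25 units at 40, so PS = ½ · (40 - 35) · 25 = 62.5.
Change in producer surplus = 62.5 - 202.5 = -140.

-140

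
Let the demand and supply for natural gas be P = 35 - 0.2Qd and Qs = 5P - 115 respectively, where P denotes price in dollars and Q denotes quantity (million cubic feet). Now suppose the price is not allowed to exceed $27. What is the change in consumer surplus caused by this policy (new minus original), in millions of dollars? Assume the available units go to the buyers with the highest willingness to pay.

30

Rearranging demand gives Qd = 175 - 5P. Setting quantity demanded equal to quantity supplied, 175 - 5P = 5P - 115, gives P* = 29 and Q* = 30.
Since 27 < 29, the ceiling is binding.
At P = 27: Qd = 175 - 5·27 = 40 and Qs = 5·27 - 115 = 20.
Consumer surplus without the control is ½ · (35 - 29) · 30 = 90.
With the ceiling, 20 units are sold at 27 (assume they go to the highest-value buyers). The demand price at Q = 20 is 31, so CS = ½ · [(35 - 27) + (31 - 27)] · 20 = 120.
Change in consumer surplus = 120 - 90 = 30.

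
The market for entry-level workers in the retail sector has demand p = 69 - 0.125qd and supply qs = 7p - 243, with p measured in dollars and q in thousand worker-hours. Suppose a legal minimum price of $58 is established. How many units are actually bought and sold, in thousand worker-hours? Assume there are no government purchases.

Rearranging demand gives qd = 552 - 8p. Setting quantity demanded equal to quantity supplied, 552 - 8p = 7p - 243, gives p* = 53 and q* = 128.
Because the floor (58) lies above the market-clearing price, it is binding.
At p = 58: qd = 552 - 8·58 = 88 and qs = 7·58 - 243 = 163.
The quantity actually transacted is the short side, demand: 88.

88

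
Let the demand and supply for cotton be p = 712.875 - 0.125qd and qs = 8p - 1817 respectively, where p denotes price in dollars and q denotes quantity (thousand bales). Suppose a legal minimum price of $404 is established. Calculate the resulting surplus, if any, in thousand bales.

Rearranging demand gives qd = 5703 - 8p. In a free market, 5703 - 8p = 8p - 1817 gives the equilibrium p* = 470, q* = 1943.
The floor of 404 is below the equilibrium price 470, so it is not binding; the market clears at p* = 470, q* = 1943.
Since the control does not bind, there is no surplus.

0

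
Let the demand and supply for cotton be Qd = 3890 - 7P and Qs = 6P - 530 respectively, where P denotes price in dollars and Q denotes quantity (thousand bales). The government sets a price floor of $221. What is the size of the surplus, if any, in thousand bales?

0

Without the control the market clears where 3890 - 7P = 6P - 530, i.e. P* = 340 and Q* = 1510.
The floor of 221 is below the equilibrium price 340, so it is not binding; the market clears at P* = 340, Q* = 1510.
Since the control does not bind, there is no surplus.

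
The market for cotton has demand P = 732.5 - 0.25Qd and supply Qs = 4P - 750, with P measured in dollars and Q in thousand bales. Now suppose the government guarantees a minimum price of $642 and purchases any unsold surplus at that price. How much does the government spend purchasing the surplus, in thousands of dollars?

934752

Rearranging demand gives Qd = 2930 - 4P. In a free market, 2930 - 4P = 4P - 750 gives the equilibrium P* = 460, Q* = 1090.
The floor of 642 is above the equilibrium price 460, so it binds.
At P = 642: Qd = 2930 - 4·642 = 362 and Qs = 4·642 - 750 = 1818.
Surplus = Qs - Qd = 1456.
Government expenditure = surplus × support price = 1456 × 642 = 934752.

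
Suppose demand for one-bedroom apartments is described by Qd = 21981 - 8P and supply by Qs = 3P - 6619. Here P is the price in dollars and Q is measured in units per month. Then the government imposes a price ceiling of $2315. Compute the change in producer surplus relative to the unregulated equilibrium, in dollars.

Equilibrium: 21981 - 8P = 3P - 6619, so 28600 = 11P and P* = 2600, Q* = 1181.
Because the ceiling (2315) lies below the market-clearing price, it is binding.
At P = 2315: Qd = 21981 - 8·2315 = 3461 and Qs = 3·2315 - 6619 = 326.
Producer surplus without the control is ½ · (2600 - 6619/3) · 1181 = 1394761/6.
With the ceiling, producers sell 326 units at 2315, so PS = ½ · (2315 - 6619/3) · 326 = 53138/3.
Change in producer surplus = 53138/3 - 1394761/6 = -214747.5.

-214747.5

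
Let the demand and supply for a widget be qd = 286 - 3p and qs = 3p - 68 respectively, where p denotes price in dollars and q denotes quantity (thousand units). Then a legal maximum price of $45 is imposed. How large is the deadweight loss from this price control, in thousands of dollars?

Without the control the market clears where 286 - 3p = 3p - 68, i.e. p* = 59 and q* = 109.
The ceiling of 45 is below the equilibrium price 59, so it binds.
At p = 45: qd = 286 - 3·45 = 151 and qs = 3·45 - 68 = 67.
Quantity traded falls to 67. At q = 67 the demand price is (286 - 67)/3 = 73 and the supply price is (68 + 67)/3 = 45.
Deadweight loss = ½ · (73 - 45) · (109 - 67) = ½ · 28 · 42 = 588.

588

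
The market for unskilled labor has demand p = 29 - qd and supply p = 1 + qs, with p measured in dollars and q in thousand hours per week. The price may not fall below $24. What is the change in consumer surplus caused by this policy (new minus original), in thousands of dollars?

-85.5

Rearranging demand gives qd = 29 - p; rearranging supply gives qs = p - 1. In a free market, 29 - p = p - 1 gives the equilibrium p* = 15, q* = 14.
Because the floor (24) lies above the market-clearing price, it is binding.
At p = 24: qd = 29 - 24 = 5 and qs = 24 - 1 = 23.
Consumer surplus without the control is ½ · (29 - 15) · 14 = 98.
With the floor, consumers buy 5 units at 24, so CS = ½ · (29 - 24) · 5 = 12.5.
Change in consumer surplus = 12.5 - 98 = -85.5.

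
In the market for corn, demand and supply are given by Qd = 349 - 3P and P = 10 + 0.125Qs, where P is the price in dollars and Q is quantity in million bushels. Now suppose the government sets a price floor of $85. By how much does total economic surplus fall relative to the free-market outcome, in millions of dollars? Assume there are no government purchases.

Rearranging supply gives Qs = 8P - 80. Equilibrium: 349 - 3P = 8P - 80, so 429 = 11P and P* = 39, Q* = 232.
Since 85 > 39, the floor is binding.
At P = 85: Qd = 349 - 3·85 = 94 and Qs = 8·85 - 80 = 600.
Quantity traded falls to 94. At Q = 94 the demand price is (349 - 94)/3 = 85 and the supply price is (80 + 94)/8 = 21.75.
Deadweight loss = ½ · (85 - 21.75) · (232 - 94) = ½ · 63.25 · 138 = 4364.25.

4364.25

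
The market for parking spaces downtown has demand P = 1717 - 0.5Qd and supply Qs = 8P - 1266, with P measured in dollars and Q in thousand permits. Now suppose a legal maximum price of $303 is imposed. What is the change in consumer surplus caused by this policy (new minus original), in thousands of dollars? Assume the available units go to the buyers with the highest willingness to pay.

Rearranging demand gives Qd = 3434 - 2P. Equilibrium: 3434 - 2P = 8P - 1266, so 4700 = 10P and P* = 470, Q* = 2494.
Because the ceiling (303) lies below the market-clearing price, it is binding.
At P = 303: Qd = 3434 - 2·303 = 2828 and Qs = 8·303 - 1266 = 1158.
Consumer surplus without the control is ½ · (1717 - 470) · 2494 = 1555009.
With the ceiling, 1158 units are sold at 303 (assume they go to the highest-value buyers). The demand price at Q = 1158 is 1138, so CS = ½ · [(1717 - 303) + (1138 - 303)] · 1158 = 1302171.
Change in consumer surplus = 1302171 - 1555009 = -252838.

-252838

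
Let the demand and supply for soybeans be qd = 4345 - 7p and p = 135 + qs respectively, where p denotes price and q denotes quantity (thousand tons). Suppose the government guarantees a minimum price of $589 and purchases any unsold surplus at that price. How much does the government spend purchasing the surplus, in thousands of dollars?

Rearranging supply gives qs = p - 135. In a free market, 4345 - 7p = p - 135 gives the equilibrium p* = 560, q* = 425.
The floor of 589 is above the equilibrium price 560, so it binds.
At p = 589: qd = 4345 - 7·589 = 222 and qs = 589 - 135 = 454.
Surplus = qs - qd = 232.
Government expenditure = surplus × support price = 232 × 589 = 136648.

136648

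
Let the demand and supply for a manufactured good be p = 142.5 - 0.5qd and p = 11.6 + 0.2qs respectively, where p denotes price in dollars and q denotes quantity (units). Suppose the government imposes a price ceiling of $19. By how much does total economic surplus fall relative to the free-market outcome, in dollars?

7875

Rearranging demand gives qd = 285 - 2p; rearranging supply gives qs = 5p - 58. Without the control the market clears where 285 - 2p = 5p - 58, i.e. p* = 49 and q* = 187.
Since 19 < 49, the ceiling is binding.
At p = 19: qd = 285 - 2·19 = 247 and qs = 5·19 - 58 = 37.
Quantity traded falls to 37. At q = 37 the demand price is (285 - 37)/2 = 124 and the supply price is (58 + 37)/5 = 19.
Deadweight loss = ½ · (124 - 19) · (187 - 37) = ½ · 105 · 150 = 7875.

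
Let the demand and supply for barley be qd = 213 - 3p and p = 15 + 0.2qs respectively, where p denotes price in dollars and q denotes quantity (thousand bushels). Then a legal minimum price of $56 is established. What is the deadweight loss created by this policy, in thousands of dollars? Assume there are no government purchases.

Rearranging supply gives qs = 5p - 75. Without the control the market clears where 213 - 3p = 5p - 75, i.e. p* = 36 and q* = 105.
Since 56 > 36, the floor is binding.
At p = 56: qd = 213 - 3·56 = 45 and qs = 5·56 - 75 = 205.
Quantity traded falls to 45. At q = 45 the demand price is (213 - 45)/3 = 56 and the supply price is (75 + 45)/5 = 24.
Deadweight loss = ½ · (56 - 24) · (105 - 45) = ½ · 32 · 60 = 960.

960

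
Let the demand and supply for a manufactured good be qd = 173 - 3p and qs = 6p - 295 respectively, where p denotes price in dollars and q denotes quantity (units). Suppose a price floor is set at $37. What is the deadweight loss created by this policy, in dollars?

0

Setting quantity demanded equal to quantity supplied, 173 - 3p = 6p - 295, gives p* = 52 and q* = 17.
The floor of 37 is below the equilibrium price 52, so it is not binding; the market clears at p* = 52, q* = 17.
Since the control does not bind, no trades are prevented and deadweight loss is zero.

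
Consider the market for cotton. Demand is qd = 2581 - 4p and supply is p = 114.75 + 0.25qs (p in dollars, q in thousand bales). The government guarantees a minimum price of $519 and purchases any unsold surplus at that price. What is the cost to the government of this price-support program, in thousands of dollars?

577128

Rearranging supply gives qs = 4p - 459. Equilibrium: 2581 - 4p = 4p - 459, so 3040 = 8p and p* = 380, q* = 1061.
Since 519 > 380, the floor is binding.
At p = 519: qd = 2581 - 4·519 = 505 and qs = 4·519 - 459 = 1617.
Surplus = qs - qd = 1112.
Government expenditure = surplus × support price = 1112 × 519 = 577128.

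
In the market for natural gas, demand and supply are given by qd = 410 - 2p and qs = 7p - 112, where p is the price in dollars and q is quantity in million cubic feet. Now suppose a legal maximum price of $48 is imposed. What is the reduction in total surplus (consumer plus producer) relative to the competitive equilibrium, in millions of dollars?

1575

In a free market, 410 - 2p = 7p - 112 gives the equilibrium p* = 58, q* = 294.
Because the ceiling (48) lies below the market-clearing price, it is binding.
At p = 48: qd = 410 - 2·48 = 314 and qs = 7·48 - 112 = 224.
Quantity traded falls to 224. At q = 224 the demand price is (410 - 224)/2 = 93 and the supply price is (112 + 224)/7 = 48.
Deadweight loss = ½ · (93 - 48) · (294 - 224) = ½ · 45 · 70 = 1575.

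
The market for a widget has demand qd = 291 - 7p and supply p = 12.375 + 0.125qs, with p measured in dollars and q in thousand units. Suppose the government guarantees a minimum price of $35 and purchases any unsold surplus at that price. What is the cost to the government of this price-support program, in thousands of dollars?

4725

Rearranging supply gives qs = 8p - 99. In a free market, 291 - 7p = 8p - 99 gives the equilibrium p* = 26, q* = 109.
The floor of 35 is above the equilibrium price 26, so it binds.
At p = 35: qd = 291 - 7·35 = 46 and qs = 8·35 - 99 = 181.
Surplus = qs - qd = 135.
Government expenditure = surplus × support price = 135 × 35 = 4725.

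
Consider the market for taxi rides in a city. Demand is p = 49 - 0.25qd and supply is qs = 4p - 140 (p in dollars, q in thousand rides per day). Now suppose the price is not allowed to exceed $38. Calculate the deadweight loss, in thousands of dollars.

Rearranging demand gives qd = 196 - 4p. In a free market, 196 - 4p = 4p - 140 gives the equilibrium p* = 42, q* = 28.
Because the ceiling (38) lies below the market-clearing price, it is binding.
At p = 38: qd = 196 - 4·38 = 44 and qs = 4·38 - 140 = 12.
Quantity traded falls to 12. At q = 12 the demand price is (196 - 12)/4 = 46 and the supply price is (140 + 12)/4 = 38.
Deadweight loss = ½ · (46 - 38) · (28 - 12) = ½ · 8 · 16 = 64.

64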